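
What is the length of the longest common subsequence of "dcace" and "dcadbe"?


LCS of "dcace" and "dcadbe"
DP table:
           d    c    a    d    b    e
      0    0    0    0    0    0    0
  d   0    1    1    1    1    1    1
  c   0    1    2    2    2    2    2
  a   0    1    2    3    3    3    3
  c   0    1    2    3    3    3    3
  e   0    1    2    3    3    3    4
LCS length = dp[5][6] = 4

4


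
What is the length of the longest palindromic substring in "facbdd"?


Input: "facbdd"
Checking substrings for palindromes:
  [4:6] "dd" (len 2) => palindrome
Longest palindromic substring: "dd" with length 2

2


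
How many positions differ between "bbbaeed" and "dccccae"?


Comparing "bbbaeed" and "dccccae" position by position:
  Position 0: 'b' vs 'd' => DIFFER
  Position 1: 'b' vs 'c' => DIFFER
  Position 2: 'b' vs 'c' => DIFFER
  Position 3: 'a' vs 'c' => DIFFER
  Position 4: 'e' vs 'c' => DIFFER
  Position 5: 'e' vs 'a' => DIFFER
  Position 6: 'd' vs 'e' => DIFFER
Positions that differ: 7

7


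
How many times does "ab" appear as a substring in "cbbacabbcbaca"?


Searching for "ab" in "cbbacabbcbaca"
Scanning each position:
  Position 0: "cb" => no
  Position 1: "bb" => no
  Position 2: "ba" => no
  Position 3: "ac" => no
  Position 4: "ca" => no
  Position 5: "ab" => MATCH
  Position 6: "bb" => no
  Position 7: "bc" => no
  Position 8: "cb" => no
  Position 9: "ba" => no
  Position 10: "ac" => no
  Position 11: "ca" => no
Total occurrences: 1

1


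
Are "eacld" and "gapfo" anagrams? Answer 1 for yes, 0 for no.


Strings: "eacld", "gapfo"
Sorted first:  acdel
Sorted second: afgop
Differ at position 1: 'c' vs 'f' => not anagrams

0


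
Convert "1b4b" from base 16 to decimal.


Input: "1b4b" in base 16
Positional expansion:
  Digit '1' (value 1) x 16^3 = 4096
  Digit 'b' (value 11) x 16^2 = 2816
  Digit '4' (value 4) x 16^1 = 64
  Digit 'b' (value 11) x 16^0 = 11
Sum = 6987

6987


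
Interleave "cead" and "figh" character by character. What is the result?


Interleaving "cead" and "figh":
  Position 0: 'c' from first, 'f' from second => "cf"
  Position 1: 'e' from first, 'i' from second => "ei"
  Position 2: 'a' from first, 'g' from second => "ag"
  Position 3: 'd' from first, 'h' from second => "dh"
Result: cfeiagdh

cfeiagdh


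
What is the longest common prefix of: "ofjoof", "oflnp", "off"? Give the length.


Words: ofjoof, oflnp, off
  Position 0: all 'o' => match
  Position 1: all 'f' => match
  Position 2: ('j', 'l', 'f') => mismatch, stop
LCP = "of" (length 2)

2


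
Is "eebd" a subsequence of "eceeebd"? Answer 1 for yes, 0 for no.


Check if "eebd" is a subsequence of "eceeebd"
Greedy scan:
  Position 0 ('e'): matches sub[0] = 'e'
  Position 1 ('c'): no match needed
  Position 2 ('e'): matches sub[1] = 'e'
  Position 3 ('e'): no match needed
  Position 4 ('e'): no match needed
  Position 5 ('b'): matches sub[2] = 'b'
  Position 6 ('d'): matches sub[3] = 'd'
All 4 characters matched => is a subsequence

1


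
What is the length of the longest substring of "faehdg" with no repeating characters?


Input: "faehdg"
Sliding window (track last position of each char):
  Position 0 ('f'): window [0,0] length 1 -- new best
  Position 1 ('a'): window [0,1] length 2 -- new best
  Position 2 ('e'): window [0,2] length 3 -- new best
  Position 3 ('h'): window [0,3] length 4 -- new best
  Position 4 ('d'): window [0,4] length 5 -- new best
  Position 5 ('g'): window [0,5] length 6 -- new best
Longest substring with no repeats: "faehdg" with length 6

6


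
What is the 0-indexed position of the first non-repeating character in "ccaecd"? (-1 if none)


Input: ccaecd
Character frequencies:
  'a': 1
  'c': 3
  'd': 1
  'e': 1
Scanning left to right for freq == 1:
  Position 0 ('c'): freq=3, skip
  Position 1 ('c'): freq=3, skip
  Position 2 ('a'): unique! => answer = 2

2


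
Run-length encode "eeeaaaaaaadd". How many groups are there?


Input: eeeaaaaaaadd
Scanning for consecutive runs:
  Group 1: 'e' x 3 (positions 0-2)
  Group 2: 'a' x 7 (positions 3-9)
  Group 3: 'd' x 2 (positions 10-11)
Total groups: 3

3


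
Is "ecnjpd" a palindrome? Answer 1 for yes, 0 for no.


Input: ecnjpd
Reversed: dpjnce
  Compare pos 0 ('e') with pos 5 ('d'): MISMATCH
  Compare pos 1 ('c') with pos 4 ('p'): MISMATCH
  Compare pos 2 ('n') with pos 3 ('j'): MISMATCH
Result: not a palindrome

0


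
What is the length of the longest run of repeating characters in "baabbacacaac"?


Input: "baabbacacaac"
Scanning for longest run:
  Position 1 ('a'): new char, reset run to 1
  Position 2 ('a'): continues run of 'a', length=2
  Position 3 ('b'): new char, reset run to 1
  Position 4 ('b'): continues run of 'b', length=2
  Position 5 ('a'): new char, reset run to 1
  Position 6 ('c'): new char, reset run to 1
  Position 7 ('a'): new char, reset run to 1
  Position 8 ('c'): new char, reset run to 1
  Position 9 ('a'): new char, reset run to 1
  Position 10 ('a'): continues run of 'a', length=2
  Position 11 ('c'): new char, reset run to 1
Longest run: 'a' with length 2

2


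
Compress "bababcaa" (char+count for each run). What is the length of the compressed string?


Input: bababcaa
Runs:
  'b' x 1 => "b1"
  'a' x 1 => "a1"
  'b' x 1 => "b1"
  'a' x 1 => "a1"
  'b' x 1 => "b1"
  'c' x 1 => "c1"
  'a' x 2 => "a2"
Compressed: "b1a1b1a1b1c1a2"
Compressed length: 14

14


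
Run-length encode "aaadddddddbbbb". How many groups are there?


Input: aaadddddddbbbb
Scanning for consecutive runs:
  Group 1: 'a' x 3 (positions 0-2)
  Group 2: 'd' x 7 (positions 3-9)
  Group 3: 'b' x 4 (positions 10-13)
Total groups: 3

3


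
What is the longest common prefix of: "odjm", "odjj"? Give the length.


Words: odjm, odjj
  Position 0: all 'o' => match
  Position 1: all 'd' => match
  Position 2: all 'j' => match
  Position 3: ('m', 'j') => mismatch, stop
LCP = "odj" (length 3)

3


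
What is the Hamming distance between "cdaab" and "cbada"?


Comparing "cdaab" and "cbada" position by position:
  Position 0: 'c' vs 'c' => same
  Position 1: 'd' vs 'b' => differ
  Position 2: 'a' vs 'a' => same
  Position 3: 'a' vs 'd' => differ
  Position 4: 'b' vs 'a' => differ
Total differences (Hamming distance): 3

3


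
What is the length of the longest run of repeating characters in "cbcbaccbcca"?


Input: "cbcbaccbcca"
Scanning for longest run:
  Position 1 ('b'): new char, reset run to 1
  Position 2 ('c'): new char, reset run to 1
  Position 3 ('b'): new char, reset run to 1
  Position 4 ('a'): new char, reset run to 1
  Position 5 ('c'): new char, reset run to 1
  Position 6 ('c'): continues run of 'c', length=2
  Position 7 ('b'): new char, reset run to 1
  Position 8 ('c'): new char, reset run to 1
  Position 9 ('c'): continues run of 'c', length=2
  Position 10 ('a'): new char, reset run to 1
Longest run: 'c' with length 2

2


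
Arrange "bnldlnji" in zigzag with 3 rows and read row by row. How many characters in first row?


Zigzag "bnldlnji" into 3 rows:
Placing characters:
  'b' => row 0
  'n' => row 1
  'l' => row 2
  'd' => row 1
  'l' => row 0
  'n' => row 1
  'j' => row 2
  'i' => row 1
Rows:
  Row 0: "bl"
  Row 1: "ndni"
  Row 2: "lj"
First row length: 2

2


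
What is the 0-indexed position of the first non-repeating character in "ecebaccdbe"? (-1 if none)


Input: ecebaccdbe
Character frequencies:
  'a': 1
  'b': 2
  'c': 3
  'd': 1
  'e': 3
Scanning left to right for freq == 1:
  Position 0 ('e'): freq=3, skip
  Position 1 ('c'): freq=3, skip
  Position 2 ('e'): freq=3, skip
  Position 3 ('b'): freq=2, skip
  Position 4 ('a'): unique! => answer = 4

4


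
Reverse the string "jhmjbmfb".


Input: jhmjbmfb
Reading characters right to left:
  Position 7: 'b'
  Position 6: 'f'
  Position 5: 'm'
  Position 4: 'b'
  Position 3: 'j'
  Position 2: 'm'
  Position 1: 'h'
  Position 0: 'j'
Reversed: bfmbjmhj

bfmbjmhj


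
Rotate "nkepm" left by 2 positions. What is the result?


Input: "nkepm", rotate left by 2
First 2 characters: "nk"
Remaining characters: "epm"
Concatenate remaining + first: "epm" + "nk" = "epmnk"

epmnk


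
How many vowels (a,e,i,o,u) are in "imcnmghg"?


Input: imcnmghg
Checking each character:
  'i' at position 0: vowel (running total: 1)
  'm' at position 1: consonant
  'c' at position 2: consonant
  'n' at position 3: consonant
  'm' at position 4: consonant
  'g' at position 5: consonant
  'h' at position 6: consonant
  'g' at position 7: consonant
Total vowels: 1

1


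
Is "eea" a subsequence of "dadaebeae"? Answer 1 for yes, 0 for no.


Check if "eea" is a subsequence of "dadaebeae"
Greedy scan:
  Position 0 ('d'): no match needed
  Position 1 ('a'): no match needed
  Position 2 ('d'): no match needed
  Position 3 ('a'): no match needed
  Position 4 ('e'): matches sub[0] = 'e'
  Position 5 ('b'): no match needed
  Position 6 ('e'): matches sub[1] = 'e'
  Position 7 ('a'): matches sub[2] = 'a'
  Position 8 ('e'): no match needed
All 3 characters matched => is a subsequence

1


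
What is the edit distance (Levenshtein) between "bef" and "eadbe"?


Computing edit distance: "bef" -> "eadbe"
DP table:
           e    a    d    b    e
      0    1    2    3    4    5
  b   1    1    2    3    3    4
  e   2    1    2    3    4    3
  f   3    2    2    3    4    4
Edit distance = dp[3][5] = 4

4


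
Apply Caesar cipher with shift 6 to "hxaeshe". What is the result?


Caesar cipher: shift "hxaeshe" by 6
  'h' (pos 7) + 6 = pos 13 = 'n'
  'x' (pos 23) + 6 = pos 3 = 'd'
  'a' (pos 0) + 6 = pos 6 = 'g'
  'e' (pos 4) + 6 = pos 10 = 'k'
  's' (pos 18) + 6 = pos 24 = 'y'
  'h' (pos 7) + 6 = pos 13 = 'n'
  'e' (pos 4) + 6 = pos 10 = 'k'
Result: ndgkynk

ndgkynk


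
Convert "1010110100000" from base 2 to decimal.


Input: "1010110100000" in base 2
Positional expansion:
  Digit '1' (value 1) x 2^12 = 4096
  Digit '0' (value 0) x 2^11 = 0
  Digit '1' (value 1) x 2^10 = 1024
  Digit '0' (value 0) x 2^9 = 0
  Digit '1' (value 1) x 2^8 = 256
  Digit '1' (value 1) x 2^7 = 128
  Digit '0' (value 0) x 2^6 = 0
  Digit '1' (value 1) x 2^5 = 32
  Digit '0' (value 0) x 2^4 = 0
  Digit '0' (value 0) x 2^3 = 0
  Digit '0' (value 0) x 2^2 = 0
  Digit '0' (value 0) x 2^1 = 0
  Digit '0' (value 0) x 2^0 = 0
Sum = 5536

5536


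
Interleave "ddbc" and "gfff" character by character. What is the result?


Interleaving "ddbc" and "gfff":
  Position 0: 'd' from first, 'g' from second => "dg"
  Position 1: 'd' from first, 'f' from second => "df"
  Position 2: 'b' from first, 'f' from second => "bf"
  Position 3: 'c' from first, 'f' from second => "cf"
Result: dgdfbfcf

dgdfbfcf


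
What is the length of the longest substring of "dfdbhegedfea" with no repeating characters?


Input: "dfdbhegedfea"
Sliding window (track last position of each char):
  Position 0 ('d'): window [0,0] length 1 -- new best
  Position 1 ('f'): window [0,1] length 2 -- new best
  Position 2 ('d'): repeat (last at 0), move window start to 1
  Position 2 ('d'): window [1,2] length 2
  Position 3 ('b'): window [1,3] length 3 -- new best
  Position 4 ('h'): window [1,4] length 4 -- new best
  Position 5 ('e'): window [1,5] length 5 -- new best
  Position 6 ('g'): window [1,6] length 6 -- new best
  Position 7 ('e'): repeat (last at 5), move window start to 6
  Position 7 ('e'): window [6,7] length 2
  Position 8 ('d'): window [6,8] length 3
  Position 9 ('f'): window [6,9] length 4
  Position 10 ('e'): repeat (last at 7), move window start to 8
  Position 10 ('e'): window [8,10] length 3
  Position 11 ('a'): window [8,11] length 4
Longest substring with no repeats: "fdbheg" with length 6

6


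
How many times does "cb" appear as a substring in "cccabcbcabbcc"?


Searching for "cb" in "cccabcbcabbcc"
Scanning each position:
  Position 0: "cc" => no
  Position 1: "cc" => no
  Position 2: "ca" => no
  Position 3: "ab" => no
  Position 4: "bc" => no
  Position 5: "cb" => MATCH
  Position 6: "bc" => no
  Position 7: "ca" => no
  Position 8: "ab" => no
  Position 9: "bb" => no
  Position 10: "bc" => no
  Position 11: "cc" => no
Total occurrences: 1

1


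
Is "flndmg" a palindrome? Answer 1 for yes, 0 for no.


Input: flndmg
Reversed: gmdnlf
  Compare pos 0 ('f') with pos 5 ('g'): MISMATCH
  Compare pos 1 ('l') with pos 4 ('m'): MISMATCH
  Compare pos 2 ('n') with pos 3 ('d'): MISMATCH
Result: not a palindrome

0


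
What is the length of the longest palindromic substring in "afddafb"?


Input: "afddafb"
Checking substrings for palindromes:
  [2:4] "dd" (len 2) => palindrome
Longest palindromic substring: "dd" with length 2

2


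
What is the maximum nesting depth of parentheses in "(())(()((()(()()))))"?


Input: "(())(()((()(()()))))"
Tracking depth:
  Position 0 '(': depth becomes 1
  Position 1 '(': depth becomes 2
  Position 2 ')': depth becomes 1
  Position 3 ')': depth becomes 0
  Position 4 '(': depth becomes 1
  Position 5 '(': depth becomes 2
  Position 6 ')': depth becomes 1
  Position 7 '(': depth becomes 2
  Position 8 '(': depth becomes 3
  Position 9 '(': depth becomes 4
  Position 10 ')': depth becomes 3
  Position 11 '(': depth becomes 4
  Position 12 '(': depth becomes 5
  Position 13 ')': depth becomes 4
  Position 14 '(': depth becomes 5
  Position 15 ')': depth becomes 4
  Position 16 ')': depth becomes 3
  Position 17 ')': depth becomes 2
  Position 18 ')': depth becomes 1
  Position 19 ')': depth becomes 0
Maximum depth reached: 5

5


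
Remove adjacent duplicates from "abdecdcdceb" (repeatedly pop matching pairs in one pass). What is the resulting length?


Input: abdecdcdceb
Stack-based adjacent duplicate removal:
  Read 'a': push. Stack: a
  Read 'b': push. Stack: ab
  Read 'd': push. Stack: abd
  Read 'e': push. Stack: abde
  Read 'c': push. Stack: abdec
  Read 'd': push. Stack: abdecd
  Read 'c': push. Stack: abdecdc
  Read 'd': push. Stack: abdecdcd
  Read 'c': push. Stack: abdecdcdc
  Read 'e': push. Stack: abdecdcdce
  Read 'b': push. Stack: abdecdcdceb
Final stack: "abdecdcdceb" (length 11)

11


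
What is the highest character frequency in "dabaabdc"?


Input: dabaabdc
Character counts:
  'a': 3
  'b': 2
  'c': 1
  'd': 2
Maximum frequency: 3

3


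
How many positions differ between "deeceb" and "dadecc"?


Comparing "deeceb" and "dadecc" position by position:
  Position 0: 'd' vs 'd' => same
  Position 1: 'e' vs 'a' => DIFFER
  Position 2: 'e' vs 'd' => DIFFER
  Position 3: 'c' vs 'e' => DIFFER
  Position 4: 'e' vs 'c' => DIFFER
  Position 5: 'b' vs 'c' => DIFFER
Positions that differ: 5

5


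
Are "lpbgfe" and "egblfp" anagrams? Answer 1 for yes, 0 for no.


Strings: "lpbgfe", "egblfp"
Sorted first:  befglp
Sorted second: befglp
Sorted forms match => anagrams

1


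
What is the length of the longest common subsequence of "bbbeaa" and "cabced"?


LCS of "bbbeaa" and "cabced"
DP table:
           c    a    b    c    e    d
      0    0    0    0    0    0    0
  b   0    0    0    1    1    1    1
  b   0    0    0    1    1    1    1
  b   0    0    0    1    1    1    1
  e   0    0    0    1    1    2    2
  a   0    0    1    1    1    2    2
  a   0    0    1    1    1    2    2
LCS length = dp[6][6] = 2

2


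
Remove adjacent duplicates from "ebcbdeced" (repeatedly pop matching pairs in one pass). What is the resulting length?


Input: ebcbdeced
Stack-based adjacent duplicate removal:
  Read 'e': push. Stack: e
  Read 'b': push. Stack: eb
  Read 'c': push. Stack: ebc
  Read 'b': push. Stack: ebcb
  Read 'd': push. Stack: ebcbd
  Read 'e': push. Stack: ebcbde
  Read 'c': push. Stack: ebcbdec
  Read 'e': push. Stack: ebcbdece
  Read 'd': push. Stack: ebcbdeced
Final stack: "ebcbdeced" (length 9)

9


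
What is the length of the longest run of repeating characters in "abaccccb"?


Input: "abaccccb"
Scanning for longest run:
  Position 1 ('b'): new char, reset run to 1
  Position 2 ('a'): new char, reset run to 1
  Position 3 ('c'): new char, reset run to 1
  Position 4 ('c'): continues run of 'c', length=2
  Position 5 ('c'): continues run of 'c', length=3
  Position 6 ('c'): continues run of 'c', length=4
  Position 7 ('b'): new char, reset run to 1
Longest run: 'c' with length 4

4


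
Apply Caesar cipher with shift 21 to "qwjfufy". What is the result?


Caesar cipher: shift "qwjfufy" by 21
  'q' (pos 16) + 21 = pos 11 = 'l'
  'w' (pos 22) + 21 = pos 17 = 'r'
  'j' (pos 9) + 21 = pos 4 = 'e'
  'f' (pos 5) + 21 = pos 0 = 'a'
  'u' (pos 20) + 21 = pos 15 = 'p'
  'f' (pos 5) + 21 = pos 0 = 'a'
  'y' (pos 24) + 21 = pos 19 = 't'
Result: lreapat

lreapat


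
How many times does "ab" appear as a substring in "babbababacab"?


Searching for "ab" in "babbababacab"
Scanning each position:
  Position 0: "ba" => no
  Position 1: "ab" => MATCH
  Position 2: "bb" => no
  Position 3: "ba" => no
  Position 4: "ab" => MATCH
  Position 5: "ba" => no
  Position 6: "ab" => MATCH
  Position 7: "ba" => no
  Position 8: "ac" => no
  Position 9: "ca" => no
  Position 10: "ab" => MATCH
Total occurrences: 4

4


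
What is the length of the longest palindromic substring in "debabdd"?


Input: "debabdd"
Checking substrings for palindromes:
  [2:5] "bab" (len 3) => palindrome
  [5:7] "dd" (len 2) => palindrome
Longest palindromic substring: "bab" with length 3

3


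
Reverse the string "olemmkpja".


Input: olemmkpja
Reading characters right to left:
  Position 8: 'a'
  Position 7: 'j'
  Position 6: 'p'
  Position 5: 'k'
  Position 4: 'm'
  Position 3: 'm'
  Position 2: 'e'
  Position 1: 'l'
  Position 0: 'o'
Reversed: ajpkmmelo

ajpkmmelo


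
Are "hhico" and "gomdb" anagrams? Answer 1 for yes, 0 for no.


Strings: "hhico", "gomdb"
Sorted first:  chhio
Sorted second: bdgmo
Differ at position 0: 'c' vs 'b' => not anagrams

0


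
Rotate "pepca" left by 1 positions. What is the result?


Input: "pepca", rotate left by 1
First 1 characters: "p"
Remaining characters: "epca"
Concatenate remaining + first: "epca" + "p" = "epcap"

epcap


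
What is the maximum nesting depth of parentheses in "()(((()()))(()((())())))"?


Input: "()(((()()))(()((())())))"
Tracking depth:
  Position 0 '(': depth becomes 1
  Position 1 ')': depth becomes 0
  Position 2 '(': depth becomes 1
  Position 3 '(': depth becomes 2
  Position 4 '(': depth becomes 3
  Position 5 '(': depth becomes 4
  Position 6 ')': depth becomes 3
  Position 7 '(': depth becomes 4
  Position 8 ')': depth becomes 3
  Position 9 ')': depth becomes 2
  Position 10 ')': depth becomes 1
  Position 11 '(': depth becomes 2
  Position 12 '(': depth becomes 3
  Position 13 ')': depth becomes 2
  Position 14 '(': depth becomes 3
  Position 15 '(': depth becomes 4
  Position 16 '(': depth becomes 5
  Position 17 ')': depth becomes 4
  Position 18 ')': depth becomes 3
  Position 19 '(': depth becomes 4
  Position 20 ')': depth becomes 3
  Position 21 ')': depth becomes 2
  Position 22 ')': depth becomes 1
  Position 23 ')': depth becomes 0
Maximum depth reached: 5

5


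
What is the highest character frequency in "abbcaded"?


Input: abbcaded
Character counts:
  'a': 2
  'b': 2
  'c': 1
  'd': 2
  'e': 1
Maximum frequency: 2

2


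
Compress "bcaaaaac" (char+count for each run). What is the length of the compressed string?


Input: bcaaaaac
Runs:
  'b' x 1 => "b1"
  'c' x 1 => "c1"
  'a' x 5 => "a5"
  'c' x 1 => "c1"
Compressed: "b1c1a5c1"
Compressed length: 8

8


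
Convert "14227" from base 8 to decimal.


Input: "14227" in base 8
Positional expansion:
  Digit '1' (value 1) x 8^4 = 4096
  Digit '4' (value 4) x 8^3 = 2048
  Digit '2' (value 2) x 8^2 = 128
  Digit '2' (value 2) x 8^1 = 16
  Digit '7' (value 7) x 8^0 = 7
Sum = 6295

6295


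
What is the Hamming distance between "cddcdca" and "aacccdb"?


Comparing "cddcdca" and "aacccdb" position by position:
  Position 0: 'c' vs 'a' => differ
  Position 1: 'd' vs 'a' => differ
  Position 2: 'd' vs 'c' => differ
  Position 3: 'c' vs 'c' => same
  Position 4: 'd' vs 'c' => differ
  Position 5: 'c' vs 'd' => differ
  Position 6: 'a' vs 'b' => differ
Total differences (Hamming distance): 6

6


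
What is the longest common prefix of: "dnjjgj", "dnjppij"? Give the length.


Words: dnjjgj, dnjppij
  Position 0: all 'd' => match
  Position 1: all 'n' => match
  Position 2: all 'j' => match
  Position 3: ('j', 'p') => mismatch, stop
LCP = "dnj" (length 3)

3


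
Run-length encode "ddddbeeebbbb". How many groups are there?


Input: ddddbeeebbbb
Scanning for consecutive runs:
  Group 1: 'd' x 4 (positions 0-3)
  Group 2: 'b' x 1 (positions 4-4)
  Group 3: 'e' x 3 (positions 5-7)
  Group 4: 'b' x 4 (positions 8-11)
Total groups: 4

4


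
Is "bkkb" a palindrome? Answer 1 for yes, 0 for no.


Input: bkkb
Reversed: bkkb
  Compare pos 0 ('b') with pos 3 ('b'): match
  Compare pos 1 ('k') with pos 2 ('k'): match
Result: palindrome

1


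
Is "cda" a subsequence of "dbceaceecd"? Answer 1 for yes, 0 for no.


Check if "cda" is a subsequence of "dbceaceecd"
Greedy scan:
  Position 0 ('d'): no match needed
  Position 1 ('b'): no match needed
  Position 2 ('c'): matches sub[0] = 'c'
  Position 3 ('e'): no match needed
  Position 4 ('a'): no match needed
  Position 5 ('c'): no match needed
  Position 6 ('e'): no match needed
  Position 7 ('e'): no match needed
  Position 8 ('c'): no match needed
  Position 9 ('d'): matches sub[1] = 'd'
Only matched 2/3 characters => not a subsequence

0


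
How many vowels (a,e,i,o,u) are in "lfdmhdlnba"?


Input: lfdmhdlnba
Checking each character:
  'l' at position 0: consonant
  'f' at position 1: consonant
  'd' at position 2: consonant
  'm' at position 3: consonant
  'h' at position 4: consonant
  'd' at position 5: consonant
  'l' at position 6: consonant
  'n' at position 7: consonant
  'b' at position 8: consonant
  'a' at position 9: vowel (running total: 1)
Total vowels: 1

1


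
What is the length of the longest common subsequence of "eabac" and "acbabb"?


LCS of "eabac" and "acbabb"
DP table:
           a    c    b    a    b    b
      0    0    0    0    0    0    0
  e   0    0    0    0    0    0    0
  a   0    1    1    1    1    1    1
  b   0    1    1    2    2    2    2
  a   0    1    1    2    3    3    3
  c   0    1    2    2    3    3    3
LCS length = dp[5][6] = 3

3


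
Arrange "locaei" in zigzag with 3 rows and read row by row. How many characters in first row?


Zigzag "locaei" into 3 rows:
Placing characters:
  'l' => row 0
  'o' => row 1
  'c' => row 2
  'a' => row 1
  'e' => row 0
  'i' => row 1
Rows:
  Row 0: "le"
  Row 1: "oai"
  Row 2: "c"
First row length: 2

2


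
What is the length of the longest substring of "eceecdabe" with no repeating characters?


Input: "eceecdabe"
Sliding window (track last position of each char):
  Position 0 ('e'): window [0,0] length 1 -- new best
  Position 1 ('c'): window [0,1] length 2 -- new best
  Position 2 ('e'): repeat (last at 0), move window start to 1
  Position 2 ('e'): window [1,2] length 2
  Position 3 ('e'): repeat (last at 2), move window start to 3
  Position 3 ('e'): window [3,3] length 1
  Position 4 ('c'): window [3,4] length 2
  Position 5 ('d'): window [3,5] length 3 -- new best
  Position 6 ('a'): window [3,6] length 4 -- new best
  Position 7 ('b'): window [3,7] length 5 -- new best
  Position 8 ('e'): repeat (last at 3), move window start to 4
  Position 8 ('e'): window [4,8] length 5
Longest substring with no repeats: "ecdab" with length 5

5


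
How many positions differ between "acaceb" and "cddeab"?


Comparing "acaceb" and "cddeab" position by position:
  Position 0: 'a' vs 'c' => DIFFER
  Position 1: 'c' vs 'd' => DIFFER
  Position 2: 'a' vs 'd' => DIFFER
  Position 3: 'c' vs 'e' => DIFFER
  Position 4: 'e' vs 'a' => DIFFER
  Position 5: 'b' vs 'b' => same
Positions that differ: 5

5


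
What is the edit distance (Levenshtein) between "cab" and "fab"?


Computing edit distance: "cab" -> "fab"
DP table:
           f    a    b
      0    1    2    3
  c   1    1    2    3
  a   2    2    1    2
  b   3    3    2    1
Edit distance = dp[3][3] = 1

1


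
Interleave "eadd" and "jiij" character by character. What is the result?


Interleaving "eadd" and "jiij":
  Position 0: 'e' from first, 'j' from second => "ej"
  Position 1: 'a' from first, 'i' from second => "ai"
  Position 2: 'd' from first, 'i' from second => "di"
  Position 3: 'd' from first, 'j' from second => "dj"
Result: ejaididj

ejaididj


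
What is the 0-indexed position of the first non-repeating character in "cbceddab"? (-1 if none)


Input: cbceddab
Character frequencies:
  'a': 1
  'b': 2
  'c': 2
  'd': 2
  'e': 1
Scanning left to right for freq == 1:
  Position 0 ('c'): freq=2, skip
  Position 1 ('b'): freq=2, skip
  Position 2 ('c'): freq=2, skip
  Position 3 ('e'): unique! => answer = 3

3


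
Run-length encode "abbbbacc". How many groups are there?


Input: abbbbacc
Scanning for consecutive runs:
  Group 1: 'a' x 1 (positions 0-0)
  Group 2: 'b' x 4 (positions 1-4)
  Group 3: 'a' x 1 (positions 5-5)
  Group 4: 'c' x 2 (positions 6-7)
Total groups: 4

4


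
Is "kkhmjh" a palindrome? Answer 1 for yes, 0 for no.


Input: kkhmjh
Reversed: hjmhkk
  Compare pos 0 ('k') with pos 5 ('h'): MISMATCH
  Compare pos 1 ('k') with pos 4 ('j'): MISMATCH
  Compare pos 2 ('h') with pos 3 ('m'): MISMATCH
Result: not a palindrome

0


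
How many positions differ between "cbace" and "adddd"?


Comparing "cbace" and "adddd" position by position:
  Position 0: 'c' vs 'a' => DIFFER
  Position 1: 'b' vs 'd' => DIFFER
  Position 2: 'a' vs 'd' => DIFFER
  Position 3: 'c' vs 'd' => DIFFER
  Position 4: 'e' vs 'd' => DIFFER
Positions that differ: 5

5


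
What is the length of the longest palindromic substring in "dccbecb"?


Input: "dccbecb"
Checking substrings for palindromes:
  [1:3] "cc" (len 2) => palindrome
Longest palindromic substring: "cc" with length 2

2


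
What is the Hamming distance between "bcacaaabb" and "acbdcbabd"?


Comparing "bcacaaabb" and "acbdcbabd" position by position:
  Position 0: 'b' vs 'a' => differ
  Position 1: 'c' vs 'c' => same
  Position 2: 'a' vs 'b' => differ
  Position 3: 'c' vs 'd' => differ
  Position 4: 'a' vs 'c' => differ
  Position 5: 'a' vs 'b' => differ
  Position 6: 'a' vs 'a' => same
  Position 7: 'b' vs 'b' => same
  Position 8: 'b' vs 'd' => differ
Total differences (Hamming distance): 6

6


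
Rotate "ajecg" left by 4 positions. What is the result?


Input: "ajecg", rotate left by 4
First 4 characters: "ajec"
Remaining characters: "g"
Concatenate remaining + first: "g" + "ajec" = "gajec"

gajec


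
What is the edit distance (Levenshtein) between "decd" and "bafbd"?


Computing edit distance: "decd" -> "bafbd"
DP table:
           b    a    f    b    d
      0    1    2    3    4    5
  d   1    1    2    3    4    4
  e   2    2    2    3    4    5
  c   3    3    3    3    4    5
  d   4    4    4    4    4    4
Edit distance = dp[4][5] = 4

4


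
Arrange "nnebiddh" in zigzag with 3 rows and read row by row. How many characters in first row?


Zigzag "nnebiddh" into 3 rows:
Placing characters:
  'n' => row 0
  'n' => row 1
  'e' => row 2
  'b' => row 1
  'i' => row 0
  'd' => row 1
  'd' => row 2
  'h' => row 1
Rows:
  Row 0: "ni"
  Row 1: "nbdh"
  Row 2: "ed"
First row length: 2

2


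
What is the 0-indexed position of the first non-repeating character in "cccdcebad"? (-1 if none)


Input: cccdcebad
Character frequencies:
  'a': 1
  'b': 1
  'c': 4
  'd': 2
  'e': 1
Scanning left to right for freq == 1:
  Position 0 ('c'): freq=4, skip
  Position 1 ('c'): freq=4, skip
  Position 2 ('c'): freq=4, skip
  Position 3 ('d'): freq=2, skip
  Position 4 ('c'): freq=4, skip
  Position 5 ('e'): unique! => answer = 5

5


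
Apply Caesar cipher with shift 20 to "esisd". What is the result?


Caesar cipher: shift "esisd" by 20
  'e' (pos 4) + 20 = pos 24 = 'y'
  's' (pos 18) + 20 = pos 12 = 'm'
  'i' (pos 8) + 20 = pos 2 = 'c'
  's' (pos 18) + 20 = pos 12 = 'm'
  'd' (pos 3) + 20 = pos 23 = 'x'
Result: ymcmx

ymcmx


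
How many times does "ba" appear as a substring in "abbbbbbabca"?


Searching for "ba" in "abbbbbbabca"
Scanning each position:
  Position 0: "ab" => no
  Position 1: "bb" => no
  Position 2: "bb" => no
  Position 3: "bb" => no
  Position 4: "bb" => no
  Position 5: "bb" => no
  Position 6: "ba" => MATCH
  Position 7: "ab" => no
  Position 8: "bc" => no
  Position 9: "ca" => no
Total occurrences: 1

1


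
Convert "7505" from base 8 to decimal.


Input: "7505" in base 8
Positional expansion:
  Digit '7' (value 7) x 8^3 = 3584
  Digit '5' (value 5) x 8^2 = 320
  Digit '0' (value 0) x 8^1 = 0
  Digit '5' (value 5) x 8^0 = 5
Sum = 3909

3909


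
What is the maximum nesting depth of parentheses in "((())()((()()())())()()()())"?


Input: "((())()((()()())())()()()())"
Tracking depth:
  Position 0 '(': depth becomes 1
  Position 1 '(': depth becomes 2
  Position 2 '(': depth becomes 3
  Position 3 ')': depth becomes 2
  Position 4 ')': depth becomes 1
  Position 5 '(': depth becomes 2
  Position 6 ')': depth becomes 1
  Position 7 '(': depth becomes 2
  Position 8 '(': depth becomes 3
  Position 9 '(': depth becomes 4
  Position 10 ')': depth becomes 3
  Position 11 '(': depth becomes 4
  Position 12 ')': depth becomes 3
  Position 13 '(': depth becomes 4
  Position 14 ')': depth becomes 3
  Position 15 ')': depth becomes 2
  Position 16 '(': depth becomes 3
  Position 17 ')': depth becomes 2
  Position 18 ')': depth becomes 1
  Position 19 '(': depth becomes 2
  Position 20 ')': depth becomes 1
  Position 21 '(': depth becomes 2
  Position 22 ')': depth becomes 1
  Position 23 '(': depth becomes 2
  Position 24 ')': depth becomes 1
  Position 25 '(': depth becomes 2
  Position 26 ')': depth becomes 1
  Position 27 ')': depth becomes 0
Maximum depth reached: 4

4


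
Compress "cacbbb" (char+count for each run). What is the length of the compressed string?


Input: cacbbb
Runs:
  'c' x 1 => "c1"
  'a' x 1 => "a1"
  'c' x 1 => "c1"
  'b' x 3 => "b3"
Compressed: "c1a1c1b3"
Compressed length: 8

8


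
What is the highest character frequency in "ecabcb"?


Input: ecabcb
Character counts:
  'a': 1
  'b': 2
  'c': 2
  'e': 1
Maximum frequency: 2

2


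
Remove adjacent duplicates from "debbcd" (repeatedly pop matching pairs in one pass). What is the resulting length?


Input: debbcd
Stack-based adjacent duplicate removal:
  Read 'd': push. Stack: d
  Read 'e': push. Stack: de
  Read 'b': push. Stack: deb
  Read 'b': matches stack top 'b' => pop. Stack: de
  Read 'c': push. Stack: dec
  Read 'd': push. Stack: decd
Final stack: "decd" (length 4)

4


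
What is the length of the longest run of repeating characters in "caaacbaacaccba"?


Input: "caaacbaacaccba"
Scanning for longest run:
  Position 1 ('a'): new char, reset run to 1
  Position 2 ('a'): continues run of 'a', length=2
  Position 3 ('a'): continues run of 'a', length=3
  Position 4 ('c'): new char, reset run to 1
  Position 5 ('b'): new char, reset run to 1
  Position 6 ('a'): new char, reset run to 1
  Position 7 ('a'): continues run of 'a', length=2
  Position 8 ('c'): new char, reset run to 1
  Position 9 ('a'): new char, reset run to 1
  Position 10 ('c'): new char, reset run to 1
  Position 11 ('c'): continues run of 'c', length=2
  Position 12 ('b'): new char, reset run to 1
  Position 13 ('a'): new char, reset run to 1
Longest run: 'a' with length 3

3


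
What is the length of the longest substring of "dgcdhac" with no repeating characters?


Input: "dgcdhac"
Sliding window (track last position of each char):
  Position 0 ('d'): window [0,0] length 1 -- new best
  Position 1 ('g'): window [0,1] length 2 -- new best
  Position 2 ('c'): window [0,2] length 3 -- new best
  Position 3 ('d'): repeat (last at 0), move window start to 1
  Position 3 ('d'): window [1,3] length 3
  Position 4 ('h'): window [1,4] length 4 -- new best
  Position 5 ('a'): window [1,5] length 5 -- new best
  Position 6 ('c'): repeat (last at 2), move window start to 3
  Position 6 ('c'): window [3,6] length 4
Longest substring with no repeats: "gcdha" with length 5

5


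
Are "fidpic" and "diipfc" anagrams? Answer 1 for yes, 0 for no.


Strings: "fidpic", "diipfc"
Sorted first:  cdfiip
Sorted second: cdfiip
Sorted forms match => anagrams

1


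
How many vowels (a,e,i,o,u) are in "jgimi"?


Input: jgimi
Checking each character:
  'j' at position 0: consonant
  'g' at position 1: consonant
  'i' at position 2: vowel (running total: 1)
  'm' at position 3: consonant
  'i' at position 4: vowel (running total: 2)
Total vowels: 2

2


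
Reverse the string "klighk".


Input: klighk
Reading characters right to left:
  Position 5: 'k'
  Position 4: 'h'
  Position 3: 'g'
  Position 2: 'i'
  Position 1: 'l'
  Position 0: 'k'
Reversed: khgilk

khgilk


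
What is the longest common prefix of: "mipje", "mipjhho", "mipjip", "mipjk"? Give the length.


Words: mipje, mipjhho, mipjip, mipjk
  Position 0: all 'm' => match
  Position 1: all 'i' => match
  Position 2: all 'p' => match
  Position 3: all 'j' => match
  Position 4: ('e', 'h', 'i', 'k') => mismatch, stop
LCP = "mipj" (length 4)

4


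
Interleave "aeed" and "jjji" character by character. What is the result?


Interleaving "aeed" and "jjji":
  Position 0: 'a' from first, 'j' from second => "aj"
  Position 1: 'e' from first, 'j' from second => "ej"
  Position 2: 'e' from first, 'j' from second => "ej"
  Position 3: 'd' from first, 'i' from second => "di"
Result: ajejejdi

ajejejdi


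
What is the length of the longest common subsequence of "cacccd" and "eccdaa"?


LCS of "cacccd" and "eccdaa"
DP table:
           e    c    c    d    a    a
      0    0    0    0    0    0    0
  c   0    0    1    1    1    1    1
  a   0    0    1    1    1    2    2
  c   0    0    1    2    2    2    2
  c   0    0    1    2    2    2    2
  c   0    0    1    2    2    2    2
  d   0    0    1    2    3    3    3
LCS length = dp[6][6] = 3

3


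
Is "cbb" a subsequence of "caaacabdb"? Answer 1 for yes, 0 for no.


Check if "cbb" is a subsequence of "caaacabdb"
Greedy scan:
  Position 0 ('c'): matches sub[0] = 'c'
  Position 1 ('a'): no match needed
  Position 2 ('a'): no match needed
  Position 3 ('a'): no match needed
  Position 4 ('c'): no match needed
  Position 5 ('a'): no match needed
  Position 6 ('b'): matches sub[1] = 'b'
  Position 7 ('d'): no match needed
  Position 8 ('b'): matches sub[2] = 'b'
All 3 characters matched => is a subsequence

1


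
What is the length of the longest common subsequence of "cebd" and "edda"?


LCS of "cebd" and "edda"
DP table:
           e    d    d    a
      0    0    0    0    0
  c   0    0    0    0    0
  e   0    1    1    1    1
  b   0    1    1    1    1
  d   0    1    2    2    2
LCS length = dp[4][4] = 2

2


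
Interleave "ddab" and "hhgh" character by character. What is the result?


Interleaving "ddab" and "hhgh":
  Position 0: 'd' from first, 'h' from second => "dh"
  Position 1: 'd' from first, 'h' from second => "dh"
  Position 2: 'a' from first, 'g' from second => "ag"
  Position 3: 'b' from first, 'h' from second => "bh"
Result: dhdhagbh

dhdhagbh


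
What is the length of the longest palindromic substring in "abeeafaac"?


Input: "abeeafaac"
Checking substrings for palindromes:
  [4:7] "afa" (len 3) => palindrome
  [2:4] "ee" (len 2) => palindrome
  [6:8] "aa" (len 2) => palindrome
Longest palindromic substring: "afa" with length 3

3


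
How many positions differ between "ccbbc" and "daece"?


Comparing "ccbbc" and "daece" position by position:
  Position 0: 'c' vs 'd' => DIFFER
  Position 1: 'c' vs 'a' => DIFFER
  Position 2: 'b' vs 'e' => DIFFER
  Position 3: 'b' vs 'c' => DIFFER
  Position 4: 'c' vs 'e' => DIFFER
Positions that differ: 5

5


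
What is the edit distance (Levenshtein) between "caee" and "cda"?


Computing edit distance: "caee" -> "cda"
DP table:
           c    d    a
      0    1    2    3
  c   1    0    1    2
  a   2    1    1    1
  e   3    2    2    2
  e   4    3    3    3
Edit distance = dp[4][3] = 3

3


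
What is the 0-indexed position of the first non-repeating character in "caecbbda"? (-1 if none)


Input: caecbbda
Character frequencies:
  'a': 2
  'b': 2
  'c': 2
  'd': 1
  'e': 1
Scanning left to right for freq == 1:
  Position 0 ('c'): freq=2, skip
  Position 1 ('a'): freq=2, skip
  Position 2 ('e'): unique! => answer = 2

2


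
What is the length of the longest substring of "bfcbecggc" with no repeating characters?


Input: "bfcbecggc"
Sliding window (track last position of each char):
  Position 0 ('b'): window [0,0] length 1 -- new best
  Position 1 ('f'): window [0,1] length 2 -- new best
  Position 2 ('c'): window [0,2] length 3 -- new best
  Position 3 ('b'): repeat (last at 0), move window start to 1
  Position 3 ('b'): window [1,3] length 3
  Position 4 ('e'): window [1,4] length 4 -- new best
  Position 5 ('c'): repeat (last at 2), move window start to 3
  Position 5 ('c'): window [3,5] length 3
  Position 6 ('g'): window [3,6] length 4
  Position 7 ('g'): repeat (last at 6), move window start to 7
  Position 7 ('g'): window [7,7] length 1
  Position 8 ('c'): window [7,8] length 2
Longest substring with no repeats: "fcbe" with length 4

4


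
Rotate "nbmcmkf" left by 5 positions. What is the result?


Input: "nbmcmkf", rotate left by 5
First 5 characters: "nbmcm"
Remaining characters: "kf"
Concatenate remaining + first: "kf" + "nbmcm" = "kfnbmcm"

kfnbmcm


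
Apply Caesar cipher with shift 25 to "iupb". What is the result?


Caesar cipher: shift "iupb" by 25
  'i' (pos 8) + 25 = pos 7 = 'h'
  'u' (pos 20) + 25 = pos 19 = 't'
  'p' (pos 15) + 25 = pos 14 = 'o'
  'b' (pos 1) + 25 = pos 0 = 'a'
Result: htoa

htoa


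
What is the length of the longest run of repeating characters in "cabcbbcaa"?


Input: "cabcbbcaa"
Scanning for longest run:
  Position 1 ('a'): new char, reset run to 1
  Position 2 ('b'): new char, reset run to 1
  Position 3 ('c'): new char, reset run to 1
  Position 4 ('b'): new char, reset run to 1
  Position 5 ('b'): continues run of 'b', length=2
  Position 6 ('c'): new char, reset run to 1
  Position 7 ('a'): new char, reset run to 1
  Position 8 ('a'): continues run of 'a', length=2
Longest run: 'b' with length 2

2


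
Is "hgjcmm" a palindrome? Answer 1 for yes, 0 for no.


Input: hgjcmm
Reversed: mmcjgh
  Compare pos 0 ('h') with pos 5 ('m'): MISMATCH
  Compare pos 1 ('g') with pos 4 ('m'): MISMATCH
  Compare pos 2 ('j') with pos 3 ('c'): MISMATCH
Result: not a palindrome

0


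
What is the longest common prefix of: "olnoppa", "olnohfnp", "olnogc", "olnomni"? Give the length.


Words: olnoppa, olnohfnp, olnogc, olnomni
  Position 0: all 'o' => match
  Position 1: all 'l' => match
  Position 2: all 'n' => match
  Position 3: all 'o' => match
  Position 4: ('p', 'h', 'g', 'm') => mismatch, stop
LCP = "olno" (length 4)

4


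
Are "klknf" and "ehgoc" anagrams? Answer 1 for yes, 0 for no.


Strings: "klknf", "ehgoc"
Sorted first:  fkkln
Sorted second: cegho
Differ at position 0: 'f' vs 'c' => not anagrams

0


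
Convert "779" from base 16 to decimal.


Input: "779" in base 16
Positional expansion:
  Digit '7' (value 7) x 16^2 = 1792
  Digit '7' (value 7) x 16^1 = 112
  Digit '9' (value 9) x 16^0 = 9
Sum = 1913

1913


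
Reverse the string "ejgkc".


Input: ejgkc
Reading characters right to left:
  Position 4: 'c'
  Position 3: 'k'
  Position 2: 'g'
  Position 1: 'j'
  Position 0: 'e'
Reversed: ckgje

ckgje


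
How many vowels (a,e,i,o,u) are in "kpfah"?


Input: kpfah
Checking each character:
  'k' at position 0: consonant
  'p' at position 1: consonant
  'f' at position 2: consonant
  'a' at position 3: vowel (running total: 1)
  'h' at position 4: consonant
Total vowels: 1

1


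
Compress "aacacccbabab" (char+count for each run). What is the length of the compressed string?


Input: aacacccbabab
Runs:
  'a' x 2 => "a2"
  'c' x 1 => "c1"
  'a' x 1 => "a1"
  'c' x 3 => "c3"
  'b' x 1 => "b1"
  'a' x 1 => "a1"
  'b' x 1 => "b1"
  'a' x 1 => "a1"
  'b' x 1 => "b1"
Compressed: "a2c1a1c3b1a1b1a1b1"
Compressed length: 18

18
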